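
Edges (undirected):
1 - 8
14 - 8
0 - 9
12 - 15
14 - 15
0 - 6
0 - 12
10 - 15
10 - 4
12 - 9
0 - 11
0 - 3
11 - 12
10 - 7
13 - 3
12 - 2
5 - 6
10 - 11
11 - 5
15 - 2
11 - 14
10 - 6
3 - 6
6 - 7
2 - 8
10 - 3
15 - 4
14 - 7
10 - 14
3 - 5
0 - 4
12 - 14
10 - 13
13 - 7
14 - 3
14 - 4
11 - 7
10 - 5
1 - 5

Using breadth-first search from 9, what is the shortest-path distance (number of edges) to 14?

2

Level 0: 9
Level 1: 0, 12
Level 2: 2, 3, 4, 6, 11, 14, 15
Level 3: 5, 7, 8, 10, 13
Level 4: 1
14 first appears at level 2.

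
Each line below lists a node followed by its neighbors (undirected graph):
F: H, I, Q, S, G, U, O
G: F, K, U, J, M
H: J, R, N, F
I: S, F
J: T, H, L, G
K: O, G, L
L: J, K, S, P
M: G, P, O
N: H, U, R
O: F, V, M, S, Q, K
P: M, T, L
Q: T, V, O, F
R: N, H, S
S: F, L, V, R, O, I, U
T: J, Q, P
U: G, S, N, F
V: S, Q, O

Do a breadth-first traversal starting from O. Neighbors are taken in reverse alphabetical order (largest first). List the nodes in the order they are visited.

O -> V -> S -> Q -> M -> K -> F -> U -> R -> L -> I -> T -> P -> G -> H -> N -> J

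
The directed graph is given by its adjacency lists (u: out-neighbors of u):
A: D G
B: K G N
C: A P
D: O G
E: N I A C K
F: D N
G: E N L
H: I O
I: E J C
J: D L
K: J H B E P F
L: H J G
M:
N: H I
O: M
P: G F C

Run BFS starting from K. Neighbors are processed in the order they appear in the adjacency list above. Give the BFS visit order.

K, J, H, B, E, P, F, D, L, I, O, G, N, A, C, M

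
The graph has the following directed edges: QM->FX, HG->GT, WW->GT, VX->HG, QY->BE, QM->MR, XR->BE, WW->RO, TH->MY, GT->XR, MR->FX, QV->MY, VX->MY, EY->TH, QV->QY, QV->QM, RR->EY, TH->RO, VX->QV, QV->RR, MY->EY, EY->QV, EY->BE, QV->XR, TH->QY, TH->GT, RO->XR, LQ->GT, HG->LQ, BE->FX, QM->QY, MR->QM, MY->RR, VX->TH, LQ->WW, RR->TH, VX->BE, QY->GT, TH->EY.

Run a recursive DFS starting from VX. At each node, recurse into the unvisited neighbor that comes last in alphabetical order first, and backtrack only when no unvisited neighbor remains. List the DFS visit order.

Visit VX
VX → TH
TH → RO
RO → XR
XR → BE
BE → FX
TH → QY
QY → GT
TH → MY
MY → RR
RR → EY
EY → QV
QV → QM
QM → MR
VX → HG
HG → LQ
LQ → WW

VX → TH → RO → XR → BE → FX → QY → GT → MY → RR → EY → QV → QM → MR → HG → LQ → WW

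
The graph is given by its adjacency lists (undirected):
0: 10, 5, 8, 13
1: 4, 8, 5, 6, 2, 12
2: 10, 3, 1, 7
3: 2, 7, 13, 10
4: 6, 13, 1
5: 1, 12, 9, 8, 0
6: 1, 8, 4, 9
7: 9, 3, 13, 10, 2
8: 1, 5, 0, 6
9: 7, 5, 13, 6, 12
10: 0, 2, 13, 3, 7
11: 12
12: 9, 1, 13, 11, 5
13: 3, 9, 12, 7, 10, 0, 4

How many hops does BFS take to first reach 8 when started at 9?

Level 0: 9
Level 1: 5, 6, 7, 12, 13
Level 2: 0, 1, 2, 3, 4, 8, 10, 11
8 first appears at level 2.

2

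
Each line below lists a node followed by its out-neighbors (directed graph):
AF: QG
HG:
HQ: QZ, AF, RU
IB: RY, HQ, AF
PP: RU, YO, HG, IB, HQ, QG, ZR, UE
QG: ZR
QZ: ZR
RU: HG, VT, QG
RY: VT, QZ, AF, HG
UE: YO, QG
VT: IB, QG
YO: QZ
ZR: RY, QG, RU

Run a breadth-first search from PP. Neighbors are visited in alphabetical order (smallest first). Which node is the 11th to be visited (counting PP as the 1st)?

Visit PP; enqueue HG, HQ, IB, QG, RU, UE, YO, ZR → queue [HG, HQ, IB, QG, RU, UE, YO, ZR]
Visit HG → queue [HQ, IB, QG, RU, UE, YO, ZR]
Visit HQ; enqueue AF, QZ → queue [IB, QG, RU, UE, YO, ZR, AF, QZ]
Visit IB; enqueue RY → queue [QG, RU, UE, YO, ZR, AF, QZ, RY]
Visit QG → queue [RU, UE, YO, ZR, AF, QZ, RY]
Visit RU; enqueue VT → queue [UE, YO, ZR, AF, QZ, RY, VT]
Visit UE → queue [YO, ZR, AF, QZ, RY, VT]
Visit YO → queue [ZR, AF, QZ, RY, VT]
Visit ZR → queue [AF, QZ, RY, VT]
Visit AF → queue [QZ, RY, VT]
Visit QZ → queue [RY, VT]
Visit RY → queue [VT]
Visit VT → queue []

Visit order: PP, HG, HQ, IB, QG, RU, UE, YO, ZR, AF, QZ, RY, VT

QZ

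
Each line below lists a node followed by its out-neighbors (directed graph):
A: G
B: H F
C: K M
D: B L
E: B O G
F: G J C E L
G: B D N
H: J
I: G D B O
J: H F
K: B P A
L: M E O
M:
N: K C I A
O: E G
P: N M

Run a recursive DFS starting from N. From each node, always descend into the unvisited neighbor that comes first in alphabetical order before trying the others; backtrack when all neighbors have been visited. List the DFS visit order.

Visit N
N → A
A → G
G → B
B → F
F → C
C → K
K → P
P → M
F → E
E → O
F → J
J → H
F → L
G → D
N → I

N, A, G, B, F, C, K, P, M, E, O, J, H, L, D, I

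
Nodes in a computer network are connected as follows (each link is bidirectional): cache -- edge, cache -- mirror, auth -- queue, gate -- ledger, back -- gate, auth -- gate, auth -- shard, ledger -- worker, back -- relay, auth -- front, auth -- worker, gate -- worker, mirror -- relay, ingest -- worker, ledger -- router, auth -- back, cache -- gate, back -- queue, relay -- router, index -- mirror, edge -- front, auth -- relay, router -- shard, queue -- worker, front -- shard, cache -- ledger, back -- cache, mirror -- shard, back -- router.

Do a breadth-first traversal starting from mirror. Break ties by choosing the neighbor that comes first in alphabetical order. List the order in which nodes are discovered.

Visit mirror; enqueue cache, index, relay, shard → queue [cache, index, relay, shard]
Visit cache; enqueue back, edge, gate, ledger → queue [index, relay, shard, back, edge, gate, ledger]
Visit index → queue [relay, shard, back, edge, gate, ledger]
Visit relay; enqueue auth, router → queue [shard, back, edge, gate, ledger, auth, router]
Visit shard; enqueue front → queue [back, edge, gate, ledger, auth, router, front]
Visit back; enqueue queue → queue [edge, gate, ledger, auth, router, front, queue]
Visit edge → queue [gate, ledger, auth, router, front, queue]
Visit gate; enqueue worker → queue [ledger, auth, router, front, queue, worker]
Visit ledger → queue [auth, router, front, queue, worker]
Visit auth → queue [router, front, queue, worker]
Visit router → queue [front, queue, worker]
Visit front → queue [queue, worker]
Visit queue → queue [worker]
Visit worker; enqueue ingest → queue [ingest]
Visit ingest → queue []

mirror → cache → index → relay → shard → back → edge → gate → ledger → auth → router → front → queue → worker → ingest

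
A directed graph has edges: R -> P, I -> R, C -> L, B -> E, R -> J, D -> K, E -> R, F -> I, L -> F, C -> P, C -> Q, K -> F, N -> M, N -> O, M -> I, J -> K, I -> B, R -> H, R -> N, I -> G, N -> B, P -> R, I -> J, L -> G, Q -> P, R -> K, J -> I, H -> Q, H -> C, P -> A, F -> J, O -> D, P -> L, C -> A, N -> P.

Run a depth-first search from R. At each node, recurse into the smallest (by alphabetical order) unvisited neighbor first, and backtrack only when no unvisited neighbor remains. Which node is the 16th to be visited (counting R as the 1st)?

Visit R
R → H
H → C
C → A
C → L
L → F
F → I
I → B
B → E
I → G
I → J
J → K
C → P
C → Q
R → N
N → M
N → O
O → D

Visit order: R, H, C, A, L, F, I, B, E, G, J, K, P, Q, N, M, O, D

M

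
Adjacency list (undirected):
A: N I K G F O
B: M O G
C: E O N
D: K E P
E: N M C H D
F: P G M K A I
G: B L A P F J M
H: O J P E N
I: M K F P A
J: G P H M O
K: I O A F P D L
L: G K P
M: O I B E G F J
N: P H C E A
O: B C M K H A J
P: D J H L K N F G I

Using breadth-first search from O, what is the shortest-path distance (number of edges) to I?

Level 0: O
Level 1: A, B, C, H, J, K, M
Level 2: D, E, F, G, I, L, N, P
I first appears at level 2.

2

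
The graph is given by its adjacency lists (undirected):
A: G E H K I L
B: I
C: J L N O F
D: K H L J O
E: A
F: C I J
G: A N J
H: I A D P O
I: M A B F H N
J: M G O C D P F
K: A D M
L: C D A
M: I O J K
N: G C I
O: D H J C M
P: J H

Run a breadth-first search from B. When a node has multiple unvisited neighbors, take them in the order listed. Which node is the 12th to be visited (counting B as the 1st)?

E

Visit B; enqueue I → queue [I]
Visit I; enqueue M, A, F, H, N → queue [M, A, F, H, N]
Visit M; enqueue O, J, K → queue [A, F, H, N, O, J, K]
Visit A; enqueue G, E, L → queue [F, H, N, O, J, K, G, E, L]
Visit F; enqueue C → queue [H, N, O, J, K, G, E, L, C]
Visit H; enqueue D, P → queue [N, O, J, K, G, E, L, C, D, P]
Visit N → queue [O, J, K, G, E, L, C, D, P]
Visit O → queue [J, K, G, E, L, C, D, P]
Visit J → queue [K, G, E, L, C, D, P]
Visit K → queue [G, E, L, C, D, P]
Visit G → queue [E, L, C, D, P]
Visit E → queue [L, C, D, P]
Visit L → queue [C, D, P]
Visit C → queue [D, P]
Visit D → queue [P]
Visit P → queue []

Visit order: B, I, M, A, F, H, N, O, J, K, G, E, L, C, D, P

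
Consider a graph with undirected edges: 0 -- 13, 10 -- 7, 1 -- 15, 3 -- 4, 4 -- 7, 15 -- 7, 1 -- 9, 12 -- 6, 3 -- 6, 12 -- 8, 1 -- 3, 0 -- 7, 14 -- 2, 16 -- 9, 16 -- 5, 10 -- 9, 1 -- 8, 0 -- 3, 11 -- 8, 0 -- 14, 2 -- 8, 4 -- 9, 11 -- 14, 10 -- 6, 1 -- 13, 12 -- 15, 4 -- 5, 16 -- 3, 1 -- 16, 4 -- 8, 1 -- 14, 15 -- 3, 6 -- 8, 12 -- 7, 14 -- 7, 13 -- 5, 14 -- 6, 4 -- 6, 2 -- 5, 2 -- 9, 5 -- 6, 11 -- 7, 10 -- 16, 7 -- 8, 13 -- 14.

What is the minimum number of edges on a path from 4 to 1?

Level 0: 4
Level 1: 3, 5, 6, 7, 8, 9
Level 2: 0, 1, 2, 10, 11, 12, 13, 14, 15, 16
1 first appears at level 2.

2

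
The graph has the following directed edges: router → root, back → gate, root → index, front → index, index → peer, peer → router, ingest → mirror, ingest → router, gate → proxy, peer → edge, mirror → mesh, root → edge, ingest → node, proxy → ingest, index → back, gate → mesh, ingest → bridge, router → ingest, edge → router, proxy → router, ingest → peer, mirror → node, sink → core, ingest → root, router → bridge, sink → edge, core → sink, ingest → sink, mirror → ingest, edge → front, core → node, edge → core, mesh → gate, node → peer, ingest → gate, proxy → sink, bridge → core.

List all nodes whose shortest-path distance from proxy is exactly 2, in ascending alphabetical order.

Level 0: proxy
Level 1: ingest, router, sink
Level 2: bridge, core, edge, gate, mirror, node, peer, root
Level 3: front, index, mesh
Level 4: back

bridge, core, edge, gate, mirror, node, peer, root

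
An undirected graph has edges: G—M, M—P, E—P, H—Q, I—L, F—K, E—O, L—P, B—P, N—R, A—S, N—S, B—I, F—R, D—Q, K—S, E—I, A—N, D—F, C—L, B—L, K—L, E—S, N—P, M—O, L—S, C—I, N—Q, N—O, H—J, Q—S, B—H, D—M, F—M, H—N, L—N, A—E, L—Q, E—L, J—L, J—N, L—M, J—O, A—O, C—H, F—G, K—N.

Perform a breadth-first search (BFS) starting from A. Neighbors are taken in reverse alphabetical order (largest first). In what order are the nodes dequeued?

A, S, O, N, E, Q, L, K, M, J, R, P, H, I, D, C, B, F, G

Visit A; enqueue S, O, N, E → queue [S, O, N, E]
Visit S; enqueue Q, L, K → queue [O, N, E, Q, L, K]
Visit O; enqueue M, J → queue [N, E, Q, L, K, M, J]
Visit N; enqueue R, P, H → queue [E, Q, L, K, M, J, R, P, H]
Visit E; enqueue I → queue [Q, L, K, M, J, R, P, H, I]
Visit Q; enqueue D → queue [L, K, M, J, R, P, H, I, D]
Visit L; enqueue C, B → queue [K, M, J, R, P, H, I, D, C, B]
Visit K; enqueue F → queue [M, J, R, P, H, I, D, C, B, F]
Visit M; enqueue G → queue [J, R, P, H, I, D, C, B, F, G]
Visit J → queue [R, P, H, I, D, C, B, F, G]
Visit R → queue [P, H, I, D, C, B, F, G]
Visit P → queue [H, I, D, C, B, F, G]
Visit H → queue [I, D, C, B, F, G]
Visit I → queue [D, C, B, F, G]
Visit D → queue [C, B, F, G]
Visit C → queue [B, F, G]
Visit B → queue [F, G]
Visit F → queue [G]
Visit G → queue []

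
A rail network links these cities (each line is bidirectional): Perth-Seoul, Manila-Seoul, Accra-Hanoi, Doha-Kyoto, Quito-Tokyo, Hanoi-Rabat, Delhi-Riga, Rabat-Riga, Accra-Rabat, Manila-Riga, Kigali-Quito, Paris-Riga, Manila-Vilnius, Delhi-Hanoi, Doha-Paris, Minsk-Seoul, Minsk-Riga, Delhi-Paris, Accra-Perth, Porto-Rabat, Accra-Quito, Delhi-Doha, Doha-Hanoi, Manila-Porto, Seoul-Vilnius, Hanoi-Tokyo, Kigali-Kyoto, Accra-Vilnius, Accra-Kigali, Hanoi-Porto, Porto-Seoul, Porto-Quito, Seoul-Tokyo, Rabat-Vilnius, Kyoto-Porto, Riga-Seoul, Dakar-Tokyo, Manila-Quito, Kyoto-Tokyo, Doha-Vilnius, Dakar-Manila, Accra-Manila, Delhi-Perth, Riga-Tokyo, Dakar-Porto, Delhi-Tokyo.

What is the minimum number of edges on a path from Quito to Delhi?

2

Level 0: Quito
Level 1: Accra, Kigali, Manila, Porto, Tokyo
Level 2: Dakar, Delhi, Hanoi, Kyoto, Perth, Rabat, Riga, Seoul, Vilnius
Level 3: Doha, Minsk, Paris
Delhi first appears at level 2.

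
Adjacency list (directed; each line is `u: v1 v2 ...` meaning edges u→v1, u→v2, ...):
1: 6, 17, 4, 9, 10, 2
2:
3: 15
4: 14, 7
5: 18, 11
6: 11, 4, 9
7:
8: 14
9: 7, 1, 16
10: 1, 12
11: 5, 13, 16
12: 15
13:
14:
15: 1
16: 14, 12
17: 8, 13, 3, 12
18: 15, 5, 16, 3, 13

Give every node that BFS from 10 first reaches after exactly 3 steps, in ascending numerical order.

3, 7, 8, 11, 13, 14, 16

Level 0: 10
Level 1: 1, 12
Level 2: 2, 4, 6, 9, 15, 17
Level 3: 3, 7, 8, 11, 13, 14, 16
Level 4: 5
Level 5: 18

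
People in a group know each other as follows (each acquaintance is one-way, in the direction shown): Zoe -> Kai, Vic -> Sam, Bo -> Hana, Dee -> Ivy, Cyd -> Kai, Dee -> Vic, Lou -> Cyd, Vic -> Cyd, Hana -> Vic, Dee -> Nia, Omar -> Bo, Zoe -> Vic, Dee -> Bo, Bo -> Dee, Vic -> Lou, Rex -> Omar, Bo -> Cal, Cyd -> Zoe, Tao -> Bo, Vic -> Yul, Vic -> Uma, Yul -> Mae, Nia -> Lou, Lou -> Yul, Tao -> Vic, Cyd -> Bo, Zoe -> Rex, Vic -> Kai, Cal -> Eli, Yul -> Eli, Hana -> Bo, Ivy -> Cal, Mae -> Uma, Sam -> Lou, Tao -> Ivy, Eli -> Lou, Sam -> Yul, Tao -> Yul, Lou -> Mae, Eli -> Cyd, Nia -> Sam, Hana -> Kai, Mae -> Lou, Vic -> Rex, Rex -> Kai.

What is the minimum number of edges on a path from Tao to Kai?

2

Level 0: Tao
Level 1: Bo, Ivy, Vic, Yul
Level 2: Cal, Cyd, Dee, Eli, Hana, Kai, Lou, Mae, Rex, Sam, Uma
Level 3: Nia, Omar, Zoe
Kai first appears at level 2.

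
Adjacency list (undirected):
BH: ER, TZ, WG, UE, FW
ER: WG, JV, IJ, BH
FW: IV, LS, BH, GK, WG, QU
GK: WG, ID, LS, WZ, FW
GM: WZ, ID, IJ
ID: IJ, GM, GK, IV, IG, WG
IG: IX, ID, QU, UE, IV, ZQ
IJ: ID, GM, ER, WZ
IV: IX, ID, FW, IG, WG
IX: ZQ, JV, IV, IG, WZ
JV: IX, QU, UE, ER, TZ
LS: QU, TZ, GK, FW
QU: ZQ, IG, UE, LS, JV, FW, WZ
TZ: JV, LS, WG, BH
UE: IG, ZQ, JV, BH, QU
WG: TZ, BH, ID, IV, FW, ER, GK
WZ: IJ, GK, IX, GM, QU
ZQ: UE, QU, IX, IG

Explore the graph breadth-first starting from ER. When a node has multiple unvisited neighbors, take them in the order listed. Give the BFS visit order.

ER, WG, JV, IJ, BH, TZ, ID, IV, FW, GK, IX, QU, UE, GM, WZ, LS, IG, ZQ

Visit ER; enqueue WG, JV, IJ, BH → queue [WG, JV, IJ, BH]
Visit WG; enqueue TZ, ID, IV, FW, GK → queue [JV, IJ, BH, TZ, ID, IV, FW, GK]
Visit JV; enqueue IX, QU, UE → queue [IJ, BH, TZ, ID, IV, FW, GK, IX, QU, UE]
Visit IJ; enqueue GM, WZ → queue [BH, TZ, ID, IV, FW, GK, IX, QU, UE, GM, WZ]
Visit BH → queue [TZ, ID, IV, FW, GK, IX, QU, UE, GM, WZ]
Visit TZ; enqueue LS → queue [ID, IV, FW, GK, IX, QU, UE, GM, WZ, LS]
Visit ID; enqueue IG → queue [IV, FW, GK, IX, QU, UE, GM, WZ, LS, IG]
Visit IV → queue [FW, GK, IX, QU, UE, GM, WZ, LS, IG]
Visit FW → queue [GK, IX, QU, UE, GM, WZ, LS, IG]
Visit GK → queue [IX, QU, UE, GM, WZ, LS, IG]
Visit IX; enqueue ZQ → queue [QU, UE, GM, WZ, LS, IG, ZQ]
Visit QU → queue [UE, GM, WZ, LS, IG, ZQ]
Visit UE → queue [GM, WZ, LS, IG, ZQ]
Visit GM → queue [WZ, LS, IG, ZQ]
Visit WZ → queue [LS, IG, ZQ]
Visit LS → queue [IG, ZQ]
Visit IG → queue [ZQ]
Visit ZQ → queue []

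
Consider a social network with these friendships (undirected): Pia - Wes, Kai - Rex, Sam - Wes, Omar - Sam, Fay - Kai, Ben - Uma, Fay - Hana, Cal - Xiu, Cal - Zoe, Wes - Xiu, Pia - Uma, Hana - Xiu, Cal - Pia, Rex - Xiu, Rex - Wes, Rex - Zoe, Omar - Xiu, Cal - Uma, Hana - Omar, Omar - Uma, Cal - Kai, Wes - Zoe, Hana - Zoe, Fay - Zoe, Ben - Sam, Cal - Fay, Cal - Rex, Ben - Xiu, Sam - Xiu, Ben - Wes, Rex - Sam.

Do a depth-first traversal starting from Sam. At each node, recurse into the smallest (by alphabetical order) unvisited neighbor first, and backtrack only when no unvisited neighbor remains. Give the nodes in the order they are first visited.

Visit Sam
Sam → Ben
Ben → Uma
Uma → Cal
Cal → Fay
Fay → Hana
Hana → Omar
Omar → Xiu
Xiu → Rex
Rex → Kai
Rex → Wes
Wes → Pia
Wes → Zoe

Sam → Ben → Uma → Cal → Fay → Hana → Omar → Xiu → Rex → Kai → Wes → Pia → Zoe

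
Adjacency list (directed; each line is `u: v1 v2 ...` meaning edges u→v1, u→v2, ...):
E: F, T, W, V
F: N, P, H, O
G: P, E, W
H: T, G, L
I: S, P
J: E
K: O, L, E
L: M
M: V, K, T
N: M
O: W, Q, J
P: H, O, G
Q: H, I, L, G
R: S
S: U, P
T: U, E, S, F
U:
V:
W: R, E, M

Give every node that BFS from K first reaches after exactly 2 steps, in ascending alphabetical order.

Level 0: K
Level 1: E, L, O
Level 2: F, J, M, Q, T, V, W
Level 3: G, H, I, N, P, R, S, U

F, J, M, Q, T, V, W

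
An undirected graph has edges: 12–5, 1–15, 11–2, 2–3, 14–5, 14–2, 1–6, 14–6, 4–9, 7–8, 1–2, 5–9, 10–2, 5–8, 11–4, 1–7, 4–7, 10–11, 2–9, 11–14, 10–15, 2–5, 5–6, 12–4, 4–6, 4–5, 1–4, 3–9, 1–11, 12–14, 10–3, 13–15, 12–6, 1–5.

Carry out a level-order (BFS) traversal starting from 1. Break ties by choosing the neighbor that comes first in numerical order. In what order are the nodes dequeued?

1 -> 2 -> 4 -> 5 -> 6 -> 7 -> 11 -> 15 -> 3 -> 9 -> 10 -> 14 -> 12 -> 8 -> 13

Visit 1; enqueue 2, 4, 5, 6, 7, 11, 15 → queue [2, 4, 5, 6, 7, 11, 15]
Visit 2; enqueue 3, 9, 10, 14 → queue [4, 5, 6, 7, 11, 15, 3, 9, 10, 14]
Visit 4; enqueue 12 → queue [5, 6, 7, 11, 15, 3, 9, 10, 14, 12]
Visit 5; enqueue 8 → queue [6, 7, 11, 15, 3, 9, 10, 14, 12, 8]
Visit 6 → queue [7, 11, 15, 3, 9, 10, 14, 12, 8]
Visit 7 → queue [11, 15, 3, 9, 10, 14, 12, 8]
Visit 11 → queue [15, 3, 9, 10, 14, 12, 8]
Visit 15; enqueue 13 → queue [3, 9, 10, 14, 12, 8, 13]
Visit 3 → queue [9, 10, 14, 12, 8, 13]
Visit 9 → queue [10, 14, 12, 8, 13]
Visit 10 → queue [14, 12, 8, 13]
Visit 14 → queue [12, 8, 13]
Visit 12 → queue [8, 13]
Visit 8 → queue [13]
Visit 13 → queue []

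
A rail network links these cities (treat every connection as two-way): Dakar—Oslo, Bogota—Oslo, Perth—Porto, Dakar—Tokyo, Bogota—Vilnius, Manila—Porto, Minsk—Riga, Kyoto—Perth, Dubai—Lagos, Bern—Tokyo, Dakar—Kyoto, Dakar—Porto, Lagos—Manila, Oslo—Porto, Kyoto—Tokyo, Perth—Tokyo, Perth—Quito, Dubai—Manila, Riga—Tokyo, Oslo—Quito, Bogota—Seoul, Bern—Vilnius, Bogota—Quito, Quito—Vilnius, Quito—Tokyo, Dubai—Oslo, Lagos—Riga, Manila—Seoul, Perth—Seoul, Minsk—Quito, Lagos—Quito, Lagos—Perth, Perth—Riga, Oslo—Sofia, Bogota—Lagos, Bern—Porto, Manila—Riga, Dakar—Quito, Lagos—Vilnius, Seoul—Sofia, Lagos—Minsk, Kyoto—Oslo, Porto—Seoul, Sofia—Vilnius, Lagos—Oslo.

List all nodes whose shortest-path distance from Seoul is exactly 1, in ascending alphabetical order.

Level 0: Seoul
Level 1: Bogota, Manila, Perth, Porto, Sofia
Level 2: Bern, Dakar, Dubai, Kyoto, Lagos, Oslo, Quito, Riga, Tokyo, Vilnius
Level 3: Minsk

Bogota, Manila, Perth, Porto, Sofia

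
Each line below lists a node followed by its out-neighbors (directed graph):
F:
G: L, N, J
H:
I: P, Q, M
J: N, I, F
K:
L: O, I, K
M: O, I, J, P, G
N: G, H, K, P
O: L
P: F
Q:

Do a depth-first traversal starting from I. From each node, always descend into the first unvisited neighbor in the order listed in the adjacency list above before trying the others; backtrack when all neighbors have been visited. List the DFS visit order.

I P F Q M O L K J N G H

Visit I
I → P
P → F
I → Q
I → M
M → O
O → L
L → K
M → J
J → N
N → G
N → H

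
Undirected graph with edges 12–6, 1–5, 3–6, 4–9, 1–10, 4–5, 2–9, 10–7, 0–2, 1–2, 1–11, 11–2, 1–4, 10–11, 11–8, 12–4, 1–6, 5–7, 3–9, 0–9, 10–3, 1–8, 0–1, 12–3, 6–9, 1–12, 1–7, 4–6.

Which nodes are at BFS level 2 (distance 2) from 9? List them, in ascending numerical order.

Level 0: 9
Level 1: 0, 2, 3, 4, 6
Level 2: 1, 5, 10, 11, 12
Level 3: 7, 8

1, 5, 10, 11, 12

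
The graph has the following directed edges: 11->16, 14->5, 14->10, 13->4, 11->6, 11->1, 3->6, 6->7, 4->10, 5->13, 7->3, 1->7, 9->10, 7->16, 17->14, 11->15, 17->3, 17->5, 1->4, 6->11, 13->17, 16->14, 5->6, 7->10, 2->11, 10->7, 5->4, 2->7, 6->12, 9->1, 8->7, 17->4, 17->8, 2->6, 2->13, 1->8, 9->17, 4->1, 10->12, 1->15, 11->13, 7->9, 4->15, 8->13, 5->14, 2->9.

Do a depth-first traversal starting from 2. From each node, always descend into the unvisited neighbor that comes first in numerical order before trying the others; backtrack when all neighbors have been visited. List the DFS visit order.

Visit 2
2 → 6
6 → 7
7 → 3
7 → 9
9 → 1
1 → 4
4 → 10
10 → 12
4 → 15
1 → 8
8 → 13
13 → 17
17 → 5
5 → 14
7 → 16
6 → 11

2 → 6 → 7 → 3 → 9 → 1 → 4 → 10 → 12 → 15 → 8 → 13 → 17 → 5 → 14 → 16 → 11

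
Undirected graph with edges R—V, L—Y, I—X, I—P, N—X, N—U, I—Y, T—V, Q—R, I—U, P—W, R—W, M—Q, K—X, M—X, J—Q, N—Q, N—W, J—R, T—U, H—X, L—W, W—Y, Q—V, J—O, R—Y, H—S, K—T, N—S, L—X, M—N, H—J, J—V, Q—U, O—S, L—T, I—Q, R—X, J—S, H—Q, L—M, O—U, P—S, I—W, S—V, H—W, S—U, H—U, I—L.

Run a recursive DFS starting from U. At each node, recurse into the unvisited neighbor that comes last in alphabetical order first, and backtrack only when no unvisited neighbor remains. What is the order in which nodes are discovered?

Visit U
U → T
T → V
V → S
S → P
P → W
W → Y
Y → R
R → X
X → N
N → Q
Q → M
M → L
L → I
Q → J
J → O
J → H
X → K

U → T → V → S → P → W → Y → R → X → N → Q → M → L → I → J → O → H → K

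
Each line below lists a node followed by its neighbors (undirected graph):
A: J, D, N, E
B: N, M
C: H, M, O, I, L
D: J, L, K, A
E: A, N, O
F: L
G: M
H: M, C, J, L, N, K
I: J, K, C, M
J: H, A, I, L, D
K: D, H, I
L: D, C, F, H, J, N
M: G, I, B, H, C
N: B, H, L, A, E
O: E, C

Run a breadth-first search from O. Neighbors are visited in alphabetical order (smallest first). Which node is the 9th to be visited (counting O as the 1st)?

N

Visit O; enqueue C, E → queue [C, E]
Visit C; enqueue H, I, L, M → queue [E, H, I, L, M]
Visit E; enqueue A, N → queue [H, I, L, M, A, N]
Visit H; enqueue J, K → queue [I, L, M, A, N, J, K]
Visit I → queue [L, M, A, N, J, K]
Visit L; enqueue D, F → queue [M, A, N, J, K, D, F]
Visit M; enqueue B, G → queue [A, N, J, K, D, F, B, G]
Visit A → queue [N, J, K, D, F, B, G]
Visit N → queue [J, K, D, F, B, G]
Visit J → queue [K, D, F, B, G]
Visit K → queue [D, F, B, G]
Visit D → queue [F, B, G]
Visit F → queue [B, G]
Visit B → queue [G]
Visit G → queue []

Visit order: O, C, E, H, I, L, M, A, N, J, K, D, F, B, G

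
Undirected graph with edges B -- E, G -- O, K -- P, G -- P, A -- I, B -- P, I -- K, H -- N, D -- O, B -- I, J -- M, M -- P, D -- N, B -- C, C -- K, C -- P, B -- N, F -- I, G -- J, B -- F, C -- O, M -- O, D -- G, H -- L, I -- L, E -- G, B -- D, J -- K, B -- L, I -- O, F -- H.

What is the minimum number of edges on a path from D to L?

Level 0: D
Level 1: B, G, N, O
Level 2: C, E, F, H, I, J, L, M, P
Level 3: A, K
L first appears at level 2.

2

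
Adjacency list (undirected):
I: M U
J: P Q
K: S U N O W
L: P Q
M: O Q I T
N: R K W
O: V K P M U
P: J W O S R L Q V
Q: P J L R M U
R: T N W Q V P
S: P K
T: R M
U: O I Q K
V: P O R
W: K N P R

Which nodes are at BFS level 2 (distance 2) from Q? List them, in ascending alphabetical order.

Level 0: Q
Level 1: J, L, M, P, R, U
Level 2: I, K, N, O, S, T, V, W

I, K, N, O, S, T, V, W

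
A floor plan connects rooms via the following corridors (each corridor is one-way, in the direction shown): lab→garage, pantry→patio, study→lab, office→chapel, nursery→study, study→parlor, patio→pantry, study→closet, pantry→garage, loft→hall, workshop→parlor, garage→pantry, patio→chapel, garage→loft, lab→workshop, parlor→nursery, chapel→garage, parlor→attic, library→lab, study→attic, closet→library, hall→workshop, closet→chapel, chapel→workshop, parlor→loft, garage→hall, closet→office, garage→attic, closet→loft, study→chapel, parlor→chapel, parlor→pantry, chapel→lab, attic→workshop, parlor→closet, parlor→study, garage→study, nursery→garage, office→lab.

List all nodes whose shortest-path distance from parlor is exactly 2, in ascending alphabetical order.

Level 0: parlor
Level 1: attic, chapel, closet, loft, nursery, pantry, study
Level 2: garage, hall, lab, library, office, patio, workshop

garage, hall, lab, library, office, patio, workshop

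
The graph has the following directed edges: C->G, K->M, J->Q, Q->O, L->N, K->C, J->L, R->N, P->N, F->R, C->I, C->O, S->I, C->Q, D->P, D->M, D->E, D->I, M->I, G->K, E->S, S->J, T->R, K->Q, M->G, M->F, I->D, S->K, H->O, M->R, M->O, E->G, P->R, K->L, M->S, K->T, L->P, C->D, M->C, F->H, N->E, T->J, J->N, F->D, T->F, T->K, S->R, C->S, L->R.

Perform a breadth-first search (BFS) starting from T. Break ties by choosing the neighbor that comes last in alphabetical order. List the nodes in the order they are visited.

Visit T; enqueue R, K, J, F → queue [R, K, J, F]
Visit R; enqueue N → queue [K, J, F, N]
Visit K; enqueue Q, M, L, C → queue [J, F, N, Q, M, L, C]
Visit J → queue [F, N, Q, M, L, C]
Visit F; enqueue H, D → queue [N, Q, M, L, C, H, D]
Visit N; enqueue E → queue [Q, M, L, C, H, D, E]
Visit Q; enqueue O → queue [M, L, C, H, D, E, O]
Visit M; enqueue S, I, G → queue [L, C, H, D, E, O, S, I, G]
Visit L; enqueue P → queue [C, H, D, E, O, S, I, G, P]
Visit C → queue [H, D, E, O, S, I, G, P]
Visit H → queue [D, E, O, S, I, G, P]
Visit D → queue [E, O, S, I, G, P]
Visit E → queue [O, S, I, G, P]
Visit O → queue [S, I, G, P]
Visit S → queue [I, G, P]
Visit I → queue [G, P]
Visit G → queue [P]
Visit P → queue []

T → R → K → J → F → N → Q → M → L → C → H → D → E → O → S → I → G → P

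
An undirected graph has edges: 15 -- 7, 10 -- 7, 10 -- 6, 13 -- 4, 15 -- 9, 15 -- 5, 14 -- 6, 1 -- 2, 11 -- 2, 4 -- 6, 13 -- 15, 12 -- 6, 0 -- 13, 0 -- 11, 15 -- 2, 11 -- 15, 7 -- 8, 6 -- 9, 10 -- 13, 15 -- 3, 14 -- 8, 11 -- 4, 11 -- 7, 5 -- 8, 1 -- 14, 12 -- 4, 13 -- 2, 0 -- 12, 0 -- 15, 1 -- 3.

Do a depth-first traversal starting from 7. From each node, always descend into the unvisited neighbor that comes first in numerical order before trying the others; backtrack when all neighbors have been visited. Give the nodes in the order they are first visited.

Visit 7
7 → 8
8 → 5
5 → 15
15 → 0
0 → 11
11 → 2
2 → 1
1 → 3
1 → 14
14 → 6
6 → 4
4 → 12
4 → 13
13 → 10
6 → 9

7 → 8 → 5 → 15 → 0 → 11 → 2 → 1 → 3 → 14 → 6 → 4 → 12 → 13 → 10 → 9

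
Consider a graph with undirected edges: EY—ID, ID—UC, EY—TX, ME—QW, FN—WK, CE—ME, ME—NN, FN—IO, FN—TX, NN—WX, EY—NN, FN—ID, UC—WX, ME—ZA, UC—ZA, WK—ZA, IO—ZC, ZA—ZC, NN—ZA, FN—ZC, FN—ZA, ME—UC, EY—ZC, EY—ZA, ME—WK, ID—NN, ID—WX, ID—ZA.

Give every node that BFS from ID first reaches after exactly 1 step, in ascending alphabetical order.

Level 0: ID
Level 1: EY, FN, NN, UC, WX, ZA
Level 2: IO, ME, TX, WK, ZC
Level 3: CE, QW

EY, FN, NN, UC, WX, ZA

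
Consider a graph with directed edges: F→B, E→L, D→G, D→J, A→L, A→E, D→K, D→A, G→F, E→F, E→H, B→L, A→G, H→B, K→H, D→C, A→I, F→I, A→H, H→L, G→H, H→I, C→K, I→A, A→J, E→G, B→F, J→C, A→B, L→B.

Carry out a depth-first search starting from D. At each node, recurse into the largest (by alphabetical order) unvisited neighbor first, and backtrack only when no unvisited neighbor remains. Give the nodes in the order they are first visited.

Visit D
D → K
K → H
H → L
L → B
B → F
F → I
I → A
A → J
J → C
A → G
A → E

D, K, H, L, B, F, I, A, J, C, G, E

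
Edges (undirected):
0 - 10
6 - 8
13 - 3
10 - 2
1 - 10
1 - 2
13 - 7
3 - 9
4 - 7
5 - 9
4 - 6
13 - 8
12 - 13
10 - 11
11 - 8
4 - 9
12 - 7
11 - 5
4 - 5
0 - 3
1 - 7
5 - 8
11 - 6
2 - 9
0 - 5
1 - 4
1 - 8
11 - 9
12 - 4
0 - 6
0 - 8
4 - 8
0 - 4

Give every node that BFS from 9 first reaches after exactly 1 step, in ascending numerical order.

Level 0: 9
Level 1: 2, 3, 4, 5, 11
Level 2: 0, 1, 6, 7, 8, 10, 12, 13

2, 3, 4, 5, 11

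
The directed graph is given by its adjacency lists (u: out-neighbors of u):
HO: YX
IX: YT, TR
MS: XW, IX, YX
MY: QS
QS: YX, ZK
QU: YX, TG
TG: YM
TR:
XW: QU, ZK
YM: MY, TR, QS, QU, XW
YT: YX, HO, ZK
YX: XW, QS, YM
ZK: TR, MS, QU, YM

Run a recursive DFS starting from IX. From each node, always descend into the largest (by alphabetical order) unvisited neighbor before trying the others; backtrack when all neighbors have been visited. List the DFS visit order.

IX, YT, ZK, YM, XW, QU, YX, QS, TG, TR, MY, MS, HO

Visit IX
IX → YT
YT → ZK
ZK → YM
YM → XW
XW → QU
QU → YX
YX → QS
QU → TG
YM → TR
YM → MY
ZK → MS
YT → HO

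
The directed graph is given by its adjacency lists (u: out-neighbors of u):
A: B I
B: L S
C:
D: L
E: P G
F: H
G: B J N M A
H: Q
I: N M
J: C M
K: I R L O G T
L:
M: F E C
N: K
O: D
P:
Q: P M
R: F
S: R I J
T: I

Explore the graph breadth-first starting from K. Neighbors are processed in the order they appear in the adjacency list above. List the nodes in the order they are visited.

Visit K; enqueue I, R, L, O, G, T → queue [I, R, L, O, G, T]
Visit I; enqueue N, M → queue [R, L, O, G, T, N, M]
Visit R; enqueue F → queue [L, O, G, T, N, M, F]
Visit L → queue [O, G, T, N, M, F]
Visit O; enqueue D → queue [G, T, N, M, F, D]
Visit G; enqueue B, J, A → queue [T, N, M, F, D, B, J, A]
Visit T → queue [N, M, F, D, B, J, A]
Visit N → queue [M, F, D, B, J, A]
Visit M; enqueue E, C → queue [F, D, B, J, A, E, C]
Visit F; enqueue H → queue [D, B, J, A, E, C, H]
Visit D → queue [B, J, A, E, C, H]
Visit B; enqueue S → queue [J, A, E, C, H, S]
Visit J → queue [A, E, C, H, S]
Visit A → queue [E, C, H, S]
Visit E; enqueue P → queue [C, H, S, P]
Visit C → queue [H, S, P]
Visit H; enqueue Q → queue [S, P, Q]
Visit S → queue [P, Q]
Visit P → queue [Q]
Visit Q → queue []

K, I, R, L, O, G, T, N, M, F, D, B, J, A, E, C, H, S, P, Q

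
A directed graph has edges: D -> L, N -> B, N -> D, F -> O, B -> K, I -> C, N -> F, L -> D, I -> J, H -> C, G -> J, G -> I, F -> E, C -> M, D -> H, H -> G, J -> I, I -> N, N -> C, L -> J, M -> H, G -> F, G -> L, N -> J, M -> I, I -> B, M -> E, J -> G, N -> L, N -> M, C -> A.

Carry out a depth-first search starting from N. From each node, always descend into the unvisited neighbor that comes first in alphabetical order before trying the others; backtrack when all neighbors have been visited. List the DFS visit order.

Visit N
N → B
B → K
N → C
C → A
C → M
M → E
M → H
H → G
G → F
F → O
G → I
I → J
G → L
L → D

N, B, K, C, A, M, E, H, G, F, O, I, J, L, D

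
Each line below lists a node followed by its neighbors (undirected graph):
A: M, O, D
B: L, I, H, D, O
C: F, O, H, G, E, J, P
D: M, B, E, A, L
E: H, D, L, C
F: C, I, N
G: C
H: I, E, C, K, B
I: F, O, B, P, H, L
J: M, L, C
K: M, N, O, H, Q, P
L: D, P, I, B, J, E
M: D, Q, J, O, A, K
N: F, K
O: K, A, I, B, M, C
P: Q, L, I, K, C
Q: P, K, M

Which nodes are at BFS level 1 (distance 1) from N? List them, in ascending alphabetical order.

Level 0: N
Level 1: F, K
Level 2: C, H, I, M, O, P, Q
Level 3: A, B, D, E, G, J, L

F, K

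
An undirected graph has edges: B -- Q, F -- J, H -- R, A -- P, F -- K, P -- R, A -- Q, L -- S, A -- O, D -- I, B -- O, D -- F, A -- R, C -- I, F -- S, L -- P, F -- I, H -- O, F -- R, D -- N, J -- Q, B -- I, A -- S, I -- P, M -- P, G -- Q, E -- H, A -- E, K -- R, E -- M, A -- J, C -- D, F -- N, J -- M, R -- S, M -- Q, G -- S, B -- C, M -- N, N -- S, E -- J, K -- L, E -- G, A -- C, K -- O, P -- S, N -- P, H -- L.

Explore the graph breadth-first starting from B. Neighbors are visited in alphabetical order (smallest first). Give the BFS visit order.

Visit B; enqueue C, I, O, Q → queue [C, I, O, Q]
Visit C; enqueue A, D → queue [I, O, Q, A, D]
Visit I; enqueue F, P → queue [O, Q, A, D, F, P]
Visit O; enqueue H, K → queue [Q, A, D, F, P, H, K]
Visit Q; enqueue G, J, M → queue [A, D, F, P, H, K, G, J, M]
Visit A; enqueue E, R, S → queue [D, F, P, H, K, G, J, M, E, R, S]
Visit D; enqueue N → queue [F, P, H, K, G, J, M, E, R, S, N]
Visit F → queue [P, H, K, G, J, M, E, R, S, N]
Visit P; enqueue L → queue [H, K, G, J, M, E, R, S, N, L]
Visit H → queue [K, G, J, M, E, R, S, N, L]
Visit K → queue [G, J, M, E, R, S, N, L]
Visit G → queue [J, M, E, R, S, N, L]
Visit J → queue [M, E, R, S, N, L]
Visit M → queue [E, R, S, N, L]
Visit E → queue [R, S, N, L]
Visit R → queue [S, N, L]
Visit S → queue [N, L]
Visit N → queue [L]
Visit L → queue []

B → C → I → O → Q → A → D → F → P → H → K → G → J → M → E → R → S → N → L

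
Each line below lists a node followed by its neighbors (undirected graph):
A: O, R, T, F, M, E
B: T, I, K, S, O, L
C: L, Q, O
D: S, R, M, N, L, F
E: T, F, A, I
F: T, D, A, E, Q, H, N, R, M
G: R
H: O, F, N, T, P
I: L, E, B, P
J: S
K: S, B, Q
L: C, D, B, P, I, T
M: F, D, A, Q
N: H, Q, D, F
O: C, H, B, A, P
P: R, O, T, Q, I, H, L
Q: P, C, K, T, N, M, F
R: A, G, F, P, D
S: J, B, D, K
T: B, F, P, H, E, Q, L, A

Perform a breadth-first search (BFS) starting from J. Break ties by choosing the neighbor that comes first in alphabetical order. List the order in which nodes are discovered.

J → S → B → D → K → I → L → O → T → F → M → N → R → Q → E → P → C → A → H → G

Visit J; enqueue S → queue [S]
Visit S; enqueue B, D, K → queue [B, D, K]
Visit B; enqueue I, L, O, T → queue [D, K, I, L, O, T]
Visit D; enqueue F, M, N, R → queue [K, I, L, O, T, F, M, N, R]
Visit K; enqueue Q → queue [I, L, O, T, F, M, N, R, Q]
Visit I; enqueue E, P → queue [L, O, T, F, M, N, R, Q, E, P]
Visit L; enqueue C → queue [O, T, F, M, N, R, Q, E, P, C]
Visit O; enqueue A, H → queue [T, F, M, N, R, Q, E, P, C, A, H]
Visit T → queue [F, M, N, R, Q, E, P, C, A, H]
Visit F → queue [M, N, R, Q, E, P, C, A, H]
Visit M → queue [N, R, Q, E, P, C, A, H]
Visit N → queue [R, Q, E, P, C, A, H]
Visit R; enqueue G → queue [Q, E, P, C, A, H, G]
Visit Q → queue [E, P, C, A, H, G]
Visit E → queue [P, C, A, H, G]
Visit P → queue [C, A, H, G]
Visit C → queue [A, H, G]
Visit A → queue [H, G]
Visit H → queue [G]
Visit G → queue []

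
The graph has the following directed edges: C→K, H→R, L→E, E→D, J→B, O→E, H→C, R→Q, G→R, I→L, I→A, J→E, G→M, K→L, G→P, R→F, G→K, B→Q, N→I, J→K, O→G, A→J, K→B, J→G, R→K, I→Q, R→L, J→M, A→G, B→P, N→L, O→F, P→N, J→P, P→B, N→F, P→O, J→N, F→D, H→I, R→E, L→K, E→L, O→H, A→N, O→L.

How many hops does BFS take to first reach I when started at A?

Level 0: A
Level 1: G, J, N
Level 2: B, E, F, I, K, L, M, P, R
Level 3: D, O, Q
Level 4: H
Level 5: C
I first appears at level 2.

2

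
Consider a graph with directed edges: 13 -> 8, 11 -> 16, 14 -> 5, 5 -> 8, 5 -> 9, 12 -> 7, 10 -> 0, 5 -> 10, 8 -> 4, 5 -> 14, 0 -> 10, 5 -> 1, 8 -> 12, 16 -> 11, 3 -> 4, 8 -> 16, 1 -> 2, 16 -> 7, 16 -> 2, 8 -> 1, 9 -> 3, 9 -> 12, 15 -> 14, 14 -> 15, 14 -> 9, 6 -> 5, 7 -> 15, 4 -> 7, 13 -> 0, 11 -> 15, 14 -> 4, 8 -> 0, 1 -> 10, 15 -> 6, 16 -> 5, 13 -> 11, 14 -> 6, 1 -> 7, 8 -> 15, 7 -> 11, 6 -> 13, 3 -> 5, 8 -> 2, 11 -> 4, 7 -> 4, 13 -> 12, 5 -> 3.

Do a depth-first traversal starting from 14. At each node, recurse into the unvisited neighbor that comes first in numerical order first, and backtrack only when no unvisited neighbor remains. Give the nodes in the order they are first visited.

Visit 14
14 → 4
4 → 7
7 → 11
11 → 15
15 → 6
6 → 5
5 → 1
1 → 2
1 → 10
10 → 0
5 → 3
5 → 8
8 → 12
8 → 16
5 → 9
6 → 13

14 → 4 → 7 → 11 → 15 → 6 → 5 → 1 → 2 → 10 → 0 → 3 → 8 → 12 → 16 → 9 → 13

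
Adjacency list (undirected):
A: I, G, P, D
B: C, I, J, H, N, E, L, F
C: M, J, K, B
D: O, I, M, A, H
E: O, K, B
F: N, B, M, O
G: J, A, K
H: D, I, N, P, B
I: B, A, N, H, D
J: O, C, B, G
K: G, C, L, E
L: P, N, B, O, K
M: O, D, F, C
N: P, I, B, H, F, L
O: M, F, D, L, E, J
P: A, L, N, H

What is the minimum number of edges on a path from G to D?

2

Level 0: G
Level 1: A, J, K
Level 2: B, C, D, E, I, L, O, P
Level 3: F, H, M, N
D first appears at level 2.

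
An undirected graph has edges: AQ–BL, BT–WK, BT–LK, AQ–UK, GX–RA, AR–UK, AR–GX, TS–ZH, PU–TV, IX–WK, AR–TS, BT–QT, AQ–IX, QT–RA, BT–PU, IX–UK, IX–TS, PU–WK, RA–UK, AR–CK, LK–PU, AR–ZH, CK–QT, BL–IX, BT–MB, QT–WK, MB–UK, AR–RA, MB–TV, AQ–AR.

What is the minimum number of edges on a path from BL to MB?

3

Level 0: BL
Level 1: AQ, IX
Level 2: AR, TS, UK, WK
Level 3: BT, CK, GX, MB, PU, QT, RA, ZH
Level 4: LK, TV
MB first appears at level 3.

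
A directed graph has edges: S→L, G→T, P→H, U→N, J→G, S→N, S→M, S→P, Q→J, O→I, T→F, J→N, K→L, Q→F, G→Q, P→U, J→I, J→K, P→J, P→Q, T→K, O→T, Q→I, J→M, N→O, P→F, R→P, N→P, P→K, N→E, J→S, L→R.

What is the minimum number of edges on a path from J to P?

2

Level 0: J
Level 1: G, I, K, M, N, S
Level 2: E, L, O, P, Q, T
Level 3: F, H, R, U
P first appears at level 2.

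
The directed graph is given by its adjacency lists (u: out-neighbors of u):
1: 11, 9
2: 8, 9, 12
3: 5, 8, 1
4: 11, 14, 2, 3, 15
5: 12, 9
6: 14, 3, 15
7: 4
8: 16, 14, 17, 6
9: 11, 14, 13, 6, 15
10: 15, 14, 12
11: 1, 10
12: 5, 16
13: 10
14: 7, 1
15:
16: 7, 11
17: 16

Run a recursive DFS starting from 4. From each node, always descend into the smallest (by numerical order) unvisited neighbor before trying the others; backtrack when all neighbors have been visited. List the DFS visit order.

Visit 4
4 → 2
2 → 8
8 → 6
6 → 3
3 → 1
1 → 9
9 → 11
11 → 10
10 → 12
12 → 5
12 → 16
16 → 7
10 → 14
10 → 15
9 → 13
8 → 17

4, 2, 8, 6, 3, 1, 9, 11, 10, 12, 5, 16, 7, 14, 15, 13, 17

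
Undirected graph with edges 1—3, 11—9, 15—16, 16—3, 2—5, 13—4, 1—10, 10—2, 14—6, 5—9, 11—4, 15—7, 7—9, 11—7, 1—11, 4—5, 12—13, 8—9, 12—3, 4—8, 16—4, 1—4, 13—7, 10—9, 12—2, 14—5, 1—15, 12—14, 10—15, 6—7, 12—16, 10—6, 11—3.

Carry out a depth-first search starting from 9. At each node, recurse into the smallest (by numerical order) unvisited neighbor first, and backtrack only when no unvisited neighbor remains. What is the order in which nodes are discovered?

Visit 9
9 → 5
5 → 2
2 → 10
10 → 1
1 → 3
3 → 11
11 → 4
4 → 8
4 → 13
13 → 7
7 → 6
6 → 14
14 → 12
12 → 16
16 → 15

9 → 5 → 2 → 10 → 1 → 3 → 11 → 4 → 8 → 13 → 7 → 6 → 14 → 12 → 16 → 15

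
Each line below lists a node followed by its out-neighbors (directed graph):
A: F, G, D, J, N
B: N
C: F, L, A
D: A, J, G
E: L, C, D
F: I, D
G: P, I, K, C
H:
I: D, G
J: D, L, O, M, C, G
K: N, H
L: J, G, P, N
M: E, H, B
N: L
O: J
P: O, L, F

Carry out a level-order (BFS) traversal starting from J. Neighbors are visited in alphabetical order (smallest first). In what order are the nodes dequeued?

Visit J; enqueue C, D, G, L, M, O → queue [C, D, G, L, M, O]
Visit C; enqueue A, F → queue [D, G, L, M, O, A, F]
Visit D → queue [G, L, M, O, A, F]
Visit G; enqueue I, K, P → queue [L, M, O, A, F, I, K, P]
Visit L; enqueue N → queue [M, O, A, F, I, K, P, N]
Visit M; enqueue B, E, H → queue [O, A, F, I, K, P, N, B, E, H]
Visit O → queue [A, F, I, K, P, N, B, E, H]
Visit A → queue [F, I, K, P, N, B, E, H]
Visit F → queue [I, K, P, N, B, E, H]
Visit I → queue [K, P, N, B, E, H]
Visit K → queue [P, N, B, E, H]
Visit P → queue [N, B, E, H]
Visit N → queue [B, E, H]
Visit B → queue [E, H]
Visit E → queue [H]
Visit H → queue []

J, C, D, G, L, M, O, A, F, I, K, P, N, B, E, H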